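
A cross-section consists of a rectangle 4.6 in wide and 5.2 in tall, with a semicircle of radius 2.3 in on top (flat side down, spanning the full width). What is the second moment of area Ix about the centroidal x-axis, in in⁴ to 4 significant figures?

Break the section into simple shapes (no overlaps), measuring from the bottom-left corner of the bounding box.
Rectangular body: 4.6 × 5.2, A = 23.92 in², y = 2.6 in, Ī = 53.8997 in⁴.
Semicircular cap: semicircle r = 2.3, A = 8.30951 in², y = 6.17615 in, Ī = 3.07145 in⁴.
Centroid: ȳ = ΣA·y / ΣA = 3.52201 in.
Transfer each piece to the centroidal x-axis using Ī + A·d² with d = y − 3.52201:
  rectangular body: d = -0.922014 in → contributes +74.2344 in⁴
  semicircular cap: d = 2.65414 in → contributes +61.6073 in⁴
Total I = 135.842 in⁴.

Ix ≈ 135.8 in⁴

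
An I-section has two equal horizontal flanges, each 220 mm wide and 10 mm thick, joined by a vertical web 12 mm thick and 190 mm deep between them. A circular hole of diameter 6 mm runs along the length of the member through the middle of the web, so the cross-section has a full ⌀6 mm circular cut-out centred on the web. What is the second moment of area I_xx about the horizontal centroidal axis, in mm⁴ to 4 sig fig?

I_xx ≈ 5.090 × 10⁷ mm⁴

Decompose the section into non-overlapping parts with the origin at the bottom-left of its bounding rectangle.
Bottom flange: 220 × 10, A = 2 200 mm², y = 5 mm, Ī = 18333.3 mm⁴.
Web: 12 × 190, A = 2 280 mm², y = 105 mm, Ī = 6 859 000 mm⁴.
Top flange: 220 × 10, A = 2 200 mm², y = 205 mm, Ī = 18333.3 mm⁴.
Hole (subtracted): ⌀6, A = 28.2743 mm², y = 105 mm, Ī = 63.6173 mm⁴.
By symmetry the centroid is at mid-height, ȳ = 105 mm.
Transfer each piece to the horizontal centroidal axis using Ī + A·d² with d = y − 105:
  bottom flange: d = -100 mm → contributes +22 018 333 mm⁴
  web: d = 0 mm → contributes +6 859 000 mm⁴
  top flange: d = 100 mm → contributes +22 018 333 mm⁴
  hole: d = 0 mm → contributes −63.6173 mm⁴
Total I = 50 895 603 mm⁴.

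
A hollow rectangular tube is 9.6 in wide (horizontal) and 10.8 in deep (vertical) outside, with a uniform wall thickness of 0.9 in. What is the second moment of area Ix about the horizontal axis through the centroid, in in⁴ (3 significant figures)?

Ix ≈ 534 in⁴

Break the section into simple shapes (no overlaps), measuring from the bottom-left corner of the bounding box.
Outer rectangle: 9.6 × 10.8, A = 103.68 in², y = 5.4 in, Ī = 1007.8 in⁴.
Inner void (subtracted): 7.8 × 9, A = 70.2 in², y = 5.4 in, Ī = 473.85 in⁴.
By symmetry the centroid is at mid-height, ȳ = 5.4 in.
All pieces are centred on the horizontal axis through the centroid, so I = ΣĪ (holes subtracted) = 533.92 in⁴.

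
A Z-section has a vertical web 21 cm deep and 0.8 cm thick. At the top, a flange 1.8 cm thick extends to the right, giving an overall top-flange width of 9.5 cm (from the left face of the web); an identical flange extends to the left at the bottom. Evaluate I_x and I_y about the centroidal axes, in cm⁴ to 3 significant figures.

Break the section into simple shapes (no overlaps), measuring from the bottom-left corner of the bounding box.
Web: 0.8 × 21, A = 16.8 cm², y = 10.5 cm, Ī = 617.4 cm⁴.
Top flange (beyond web): 8.7 × 1.8, A = 15.66 cm², y = 20.1 cm, Ī = 4.2282 cm⁴.
Bottom flange (beyond web): 8.7 × 1.8, A = 15.66 cm², y = 0.9 cm, Ī = 4.2282 cm⁴.
Centroid: ȳ = ΣA·y / ΣA = 10.5 cm.
Transfer each piece to the centroidal x-axis using Ī + A·d² with d = y − 10.5:
  web: d = 0 cm → contributes +617.4 cm⁴
  top flange (beyond web): d = 9.6 cm → contributes +1447.5 cm⁴
  bottom flange (beyond web): d = -9.6 cm → contributes +1447.5 cm⁴
Total I = 3512.3 cm⁴.
For the y-axis: x̄ = 9.1 cm.
Repeating about the centroidal y-axis gives I_y = 905.1 cm⁴.

I_x ≈ 3510 cm⁴, I_y ≈ 905 cm⁴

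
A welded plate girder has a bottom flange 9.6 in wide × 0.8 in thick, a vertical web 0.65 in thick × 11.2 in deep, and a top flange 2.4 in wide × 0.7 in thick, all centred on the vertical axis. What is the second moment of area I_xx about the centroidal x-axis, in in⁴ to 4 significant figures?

I_xx ≈ 334.3 in⁴

Split into non-overlapping primitives; take the origin at the lower-left of the bounding box.
Bottom plate: 9.6 × 0.8, A = 7.68 in², y = 0.4 in, Ī = 0.4096 in⁴.
Web plate: 0.65 × 11.2, A = 7.28 in², y = 6.4 in, Ī = 76.1003 in⁴.
Top plate: 2.4 × 0.7, A = 1.68 in², y = 12.35 in, Ī = 0.0686 in⁴.
Centroid: ȳ = ΣA·y / ΣA = 4.23149 in.
Transfer each piece to the centroidal x-axis using Ī + A·d² with d = y − 4.23149:
  bottom plate: d = -3.83149 in → contributes +113.154 in⁴
  web plate: d = 2.16851 in → contributes +110.334 in⁴
  top plate: d = 8.11851 in → contributes +110.798 in⁴
Total I = 334.286 in⁴.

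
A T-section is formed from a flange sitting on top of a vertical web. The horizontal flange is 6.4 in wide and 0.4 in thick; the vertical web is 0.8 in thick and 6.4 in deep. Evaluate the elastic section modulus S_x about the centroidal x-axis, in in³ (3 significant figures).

Decompose the section into non-overlapping parts with the origin at the bottom-left of its bounding rectangle.
Flange: 6.4 × 0.4, A = 2.56 in², y = 6.6 in, Ī = 0.034133 in⁴.
Web: 0.8 × 6.4, A = 5.12 in², y = 3.2 in, Ī = 17.476 in⁴.
Centroid: ȳ = ΣA·y / ΣA = 4.3333 in.
Transfer each piece to the centroidal x-axis using Ī + A·d² with d = y − 4.3333:
  flange: d = 2.2667 in → contributes +13.187 in⁴
  web: d = -1.1333 in → contributes +24.053 in⁴
Total I = 37.239 in⁴.
Extreme fibre distance c = 4.3333 in; S = I/c = 8.5937 in³.

S_x ≈ 8.59 in³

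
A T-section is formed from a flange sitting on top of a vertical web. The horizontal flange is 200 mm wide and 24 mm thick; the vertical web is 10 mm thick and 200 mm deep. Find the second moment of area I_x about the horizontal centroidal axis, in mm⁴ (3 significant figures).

Break the section into simple shapes (no overlaps), measuring from the bottom-left corner of the bounding box.
Flange: 200 × 24, A = 4 800 mm², y = 212 mm, Ī = 230 400 mm⁴.
Web: 10 × 200, A = 2 000 mm², y = 100 mm, Ī = 6 666 667 mm⁴.
Centroid: ȳ = ΣA·y / ΣA = 179.06 mm.
Transfer each piece to the horizontal centroidal axis using Ī + A·d² with d = y − 179.06:
  flange: d = 32.941 mm → contributes +5 438 981 mm⁴
  web: d = -79.059 mm → contributes +19 167 262 mm⁴
Total I = 24 606 243 mm⁴.

I_x ≈ 2.46 × 10⁷ mm⁴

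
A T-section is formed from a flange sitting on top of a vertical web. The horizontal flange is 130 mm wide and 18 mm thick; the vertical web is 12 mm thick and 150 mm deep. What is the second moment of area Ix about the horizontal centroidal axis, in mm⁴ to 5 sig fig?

Ix ≈ 1.0617 × 10⁷ mm⁴

Split into non-overlapping primitives; take the origin at the lower-left of the bounding box.
Flange: 130 × 18, A = 2 340 mm², y = 159 mm, Ī = 63 180 mm⁴.
Web: 12 × 150, A = 1 800 mm², y = 75 mm, Ī = 3 375 000 mm⁴.
Centroid: ȳ = ΣA·y / ΣA = 122.4783 mm.
Transfer each piece to the horizontal centroidal axis using Ī + A·d² with d = y − 122.4783:
  flange: d = 36.52174 mm → contributes +3 184 360 mm⁴
  web: d = -47.47826 mm → contributes +7 432 533 mm⁴
Total I = 10 616 893 mm⁴.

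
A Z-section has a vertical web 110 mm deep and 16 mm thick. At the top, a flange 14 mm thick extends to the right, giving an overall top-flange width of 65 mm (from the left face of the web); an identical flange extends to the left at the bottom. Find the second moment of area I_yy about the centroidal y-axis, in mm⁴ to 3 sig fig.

Split into non-overlapping primitives; take the origin at the lower-left of the bounding box.
Web: 16 × 110, A = 1 760 mm², x = 57 mm, Ī = 37 547 mm⁴.
Top flange (beyond web): 49 × 14, A = 686 mm², x = 89.5 mm, Ī = 137 257 mm⁴.
Bottom flange (beyond web): 49 × 14, A = 686 mm², x = 24.5 mm, Ī = 137 257 mm⁴.
Centroid: x̄ = ΣA·x / ΣA = 57 mm.
Transfer each piece to the centroidal y-axis using Ī + A·d² with d = x − 57:
  web: d = 0 mm → contributes +37 547 mm⁴
  top flange (beyond web): d = 32.5 mm → contributes +861 845 mm⁴
  bottom flange (beyond web): d = -32.5 mm → contributes +861 845 mm⁴
Total I = 1 761 236 mm⁴.

I_yy ≈ 1.76 × 10⁶ mm⁴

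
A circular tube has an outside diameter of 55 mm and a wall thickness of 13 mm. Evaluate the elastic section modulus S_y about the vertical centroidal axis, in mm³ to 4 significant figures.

Treat the section as a set of non-overlapping primitives; coordinates are from the bounding-box lower-left.
Outer circle: ⌀55, A = 2375.83 mm², x = 27.5 mm, Ī = 449 180 mm⁴.
Bore (subtracted): ⌀29, A = 660.52 mm², x = 27.5 mm, Ī = 34718.6 mm⁴.
By symmetry the centroid is at mid-width, x̄ = 27.5 mm.
All pieces are centred on the vertical centroidal axis, so I = ΣĪ (holes subtracted) = 414 462 mm⁴.
Extreme fibre distance c = 27.5 mm; S = I/c = 15071.3 mm³.

S_y ≈ 1.507 × 10⁴ mm³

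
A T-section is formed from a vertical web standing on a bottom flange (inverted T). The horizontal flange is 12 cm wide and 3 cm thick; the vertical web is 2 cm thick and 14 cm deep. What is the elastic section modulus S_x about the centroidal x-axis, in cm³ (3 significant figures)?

Split into non-overlapping primitives; take the origin at the lower-left of the bounding box.
Flange: 12 × 3, A = 36 cm², y = 1.5 cm, Ī = 27 cm⁴.
Web: 2 × 14, A = 28 cm², y = 10 cm, Ī = 457.33 cm⁴.
Centroid: ȳ = ΣA·y / ΣA = 5.2188 cm.
Transfer each piece to the centroidal x-axis using Ī + A·d² with d = y − 5.2188:
  flange: d = -3.7188 cm → contributes +524.85 cm⁴
  web: d = 4.7813 cm → contributes +1097.4 cm⁴
Total I = 1622.3 cm⁴.
Extreme fibre distance c = 11.781 cm; S = I/c = 137.7 cm³.

S_x ≈ 138 cm³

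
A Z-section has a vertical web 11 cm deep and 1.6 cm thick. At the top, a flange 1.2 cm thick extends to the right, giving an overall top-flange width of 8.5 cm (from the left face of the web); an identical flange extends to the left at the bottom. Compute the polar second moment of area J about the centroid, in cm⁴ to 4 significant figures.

J ≈ 945.6 cm⁴

Break the section into simple shapes (no overlaps), measuring from the bottom-left corner of the bounding box.
Web: 1.6 × 11, A = 17.6 cm², y = 5.5 cm, Ī = 177.467 cm⁴.
Top flange (beyond web): 6.9 × 1.2, A = 8.28 cm², y = 10.4 cm, Ī = 0.9936 cm⁴.
Bottom flange (beyond web): 6.9 × 1.2, A = 8.28 cm², y = 0.6 cm, Ī = 0.9936 cm⁴.
Centroid: ȳ = ΣA·y / ΣA = 5.5 cm.
Transfer each piece to the centroidal x-axis using Ī + A·d² with d = y − 5.5:
  web: d = 0 cm → contributes +177.467 cm⁴
  top flange (beyond web): d = 4.9 cm → contributes +199.796 cm⁴
  bottom flange (beyond web): d = -4.9 cm → contributes +199.796 cm⁴
Total I = 577.059 cm⁴.
For the y-axis: x̄ = 7.7 cm.
Repeating about the centroidal y-axis gives I_y = 368.571 cm⁴.
Polar second moment: J = I_x + I_y = 945.631 cm⁴.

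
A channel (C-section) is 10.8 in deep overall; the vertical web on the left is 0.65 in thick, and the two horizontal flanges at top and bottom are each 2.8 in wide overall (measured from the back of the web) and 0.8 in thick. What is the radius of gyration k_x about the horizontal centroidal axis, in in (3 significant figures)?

Treat the section as a set of non-overlapping primitives; coordinates are from the bounding-box lower-left.
Web: 0.65 × 10.8, A = 7.02 in², y = 5.4 in, Ī = 68.234 in⁴.
Top flange (beyond web): 2.15 × 0.8, A = 1.72 in², y = 10.4 in, Ī = 0.091733 in⁴.
Bottom flange (beyond web): 2.15 × 0.8, A = 1.72 in², y = 0.4 in, Ī = 0.091733 in⁴.
By symmetry the centroid is at mid-height, ȳ = 5.4 in.
Transfer each piece to the horizontal centroidal axis using Ī + A·d² with d = y − 5.4:
  web: d = 0 in → contributes +68.234 in⁴
  top flange (beyond web): d = 5 in → contributes +43.092 in⁴
  bottom flange (beyond web): d = -5 in → contributes +43.092 in⁴
Total I = 154.42 in⁴.
Radius of gyration: k = √(I/A) = √(154.42 / 10.46) = 3.8422 in.

k_x ≈ 3.84 in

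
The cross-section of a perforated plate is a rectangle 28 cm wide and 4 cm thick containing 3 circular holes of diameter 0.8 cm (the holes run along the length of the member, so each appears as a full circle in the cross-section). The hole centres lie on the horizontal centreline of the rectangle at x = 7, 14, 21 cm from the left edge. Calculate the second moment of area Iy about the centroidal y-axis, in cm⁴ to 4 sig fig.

Iy ≈ 7268 cm⁴

Decompose the section into non-overlapping parts with the origin at the bottom-left of its bounding rectangle.
Plate: 28 × 4, A = 112 cm², x = 14 cm, Ī = 7317.33 cm⁴.
Hole 1 (subtracted): ⌀0.8, A = 0.502655 cm², x = 7 cm, Ī = 0.0201062 cm⁴.
Hole 2 (subtracted): ⌀0.8, A = 0.502655 cm², x = 14 cm, Ī = 0.0201062 cm⁴.
Hole 3 (subtracted): ⌀0.8, A = 0.502655 cm², x = 21 cm, Ī = 0.0201062 cm⁴.
By symmetry the centroid is at mid-width, x̄ = 14 cm.
Transfer each piece to the centroidal y-axis using Ī + A·d² with d = x − 14:
  plate: d = 0 cm → contributes +7317.33 cm⁴
  hole 1: d = -7 cm → contributes −24.6502 cm⁴
  hole 2: d = 0 cm → contributes −0.0201062 cm⁴
  hole 3: d = 7 cm → contributes −24.6502 cm⁴
Total I = 7268.01 cm⁴.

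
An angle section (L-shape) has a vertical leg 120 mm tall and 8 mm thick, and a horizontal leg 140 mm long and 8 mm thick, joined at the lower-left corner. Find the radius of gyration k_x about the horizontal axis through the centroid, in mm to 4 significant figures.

Split into non-overlapping primitives; take the origin at the lower-left of the bounding box.
Vertical leg: 8 × 120, A = 960 mm², y = 60 mm, Ī = 1 152 000 mm⁴.
Horizontal leg (remainder): 132 × 8, A = 1 056 mm², y = 4 mm, Ī = 5 632 mm⁴.
Centroid: ȳ = ΣA·y / ΣA = 30.6667 mm.
Transfer each piece to the horizontal axis through the centroid using Ī + A·d² with d = y − 30.6667:
  vertical leg: d = 29.3333 mm → contributes +1 978 027 mm⁴
  horizontal leg (remainder): d = -26.6667 mm → contributes +756 565 mm⁴
Total I = 2 734 592 mm⁴.
Radius of gyration: k = √(I/A) = √(2 734 592 / 2 016) = 36.8299 mm.

k_x ≈ 36.83 mm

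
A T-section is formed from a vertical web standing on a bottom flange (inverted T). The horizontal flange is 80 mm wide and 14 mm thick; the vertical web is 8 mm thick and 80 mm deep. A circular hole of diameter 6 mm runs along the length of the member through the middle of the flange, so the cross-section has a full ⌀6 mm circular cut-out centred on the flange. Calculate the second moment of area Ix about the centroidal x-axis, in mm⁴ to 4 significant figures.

Split into non-overlapping primitives; take the origin at the lower-left of the bounding box.
Flange: 80 × 14, A = 1 120 mm², y = 7 mm, Ī = 18293.3 mm⁴.
Web: 8 × 80, A = 640 mm², y = 54 mm, Ī = 341 333 mm⁴.
Hole (subtracted): ⌀6, A = 28.2743 mm², y = 7 mm, Ī = 63.6173 mm⁴.
Centroid: ȳ = ΣA·y / ΣA = 24.37 mm.
Transfer each piece to the centroidal x-axis using Ī + A·d² with d = y − 24.37:
  flange: d = -17.37 mm → contributes +356 215 mm⁴
  web: d = 29.63 mm → contributes +903 215 mm⁴
  hole: d = -17.37 mm → contributes −8594.42 mm⁴
Total I = 1 250 835 mm⁴.

Ix ≈ 1.251 × 10⁶ mm⁴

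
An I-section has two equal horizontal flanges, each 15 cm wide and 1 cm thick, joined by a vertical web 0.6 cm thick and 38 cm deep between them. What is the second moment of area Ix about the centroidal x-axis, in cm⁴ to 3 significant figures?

Ix ≈ 1.42 × 10⁴ cm⁴

Treat the section as a set of non-overlapping primitives; coordinates are from the bounding-box lower-left.
Bottom flange: 15 × 1, A = 15 cm², y = 0.5 cm, Ī = 1.25 cm⁴.
Web: 0.6 × 38, A = 22.8 cm², y = 20 cm, Ī = 2743.6 cm⁴.
Top flange: 15 × 1, A = 15 cm², y = 39.5 cm, Ī = 1.25 cm⁴.
By symmetry the centroid is at mid-height, ȳ = 20 cm.
Transfer each piece to the centroidal x-axis using Ī + A·d² with d = y − 20:
  bottom flange: d = -19.5 cm → contributes +5 705 cm⁴
  web: d = 0 cm → contributes +2743.6 cm⁴
  top flange: d = 19.5 cm → contributes +5 705 cm⁴
Total I = 14 154 cm⁴.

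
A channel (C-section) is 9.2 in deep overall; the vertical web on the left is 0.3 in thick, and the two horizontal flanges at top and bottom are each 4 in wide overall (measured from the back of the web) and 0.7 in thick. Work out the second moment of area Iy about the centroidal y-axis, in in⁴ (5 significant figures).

Iy ≈ 13.133 in⁴

Decompose the section into non-overlapping parts with the origin at the bottom-left of its bounding rectangle.
Web: 0.3 × 9.2, A = 2.76 in², x = 0.15 in, Ī = 0.0207 in⁴.
Top flange (beyond web): 3.7 × 0.7, A = 2.59 in², x = 2.15 in, Ī = 2.954758 in⁴.
Bottom flange (beyond web): 3.7 × 0.7, A = 2.59 in², x = 2.15 in, Ī = 2.954758 in⁴.
Centroid: x̄ = ΣA·x / ΣA = 1.454786 in.
Transfer each piece to the centroidal y-axis using Ī + A·d² with d = x − 1.454786:
  web: d = -1.304786 in → contributes +4.719507 in⁴
  top flange (beyond web): d = 0.6952141 in → contributes +4.206564 in⁴
  bottom flange (beyond web): d = 0.6952141 in → contributes +4.206564 in⁴
Total I = 13.13263 in⁴.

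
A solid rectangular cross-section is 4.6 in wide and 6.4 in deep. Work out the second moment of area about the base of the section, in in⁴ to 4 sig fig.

I_base ≈ 402.0 in⁴

The section: 4.6 × 6.4, A = 29.44 in², y = 3.2 in, Ī = 100.489 in⁴.
Transfer it to a horizontal axis along the bottom face using Ī + A·d² with d = y − 0:
  the section: d = 3.2 in → contributes +401.954 in⁴
Total I = 401.954 in⁴.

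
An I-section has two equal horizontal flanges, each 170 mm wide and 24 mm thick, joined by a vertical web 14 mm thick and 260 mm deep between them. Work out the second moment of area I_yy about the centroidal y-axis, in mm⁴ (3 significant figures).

Break the section into simple shapes (no overlaps), measuring from the bottom-left corner of the bounding box.
Bottom flange: 170 × 24, A = 4 080 mm², x = 85 mm, Ī = 9 826 000 mm⁴.
Web: 14 × 260, A = 3 640 mm², x = 85 mm, Ī = 59 453 mm⁴.
Top flange: 170 × 24, A = 4 080 mm², x = 85 mm, Ī = 9 826 000 mm⁴.
By symmetry the centroid is at mid-width, x̄ = 85 mm.
All pieces are centred on the centroidal y-axis, so I = ΣĪ = 19 711 453 mm⁴.

I_yy ≈ 1.97 × 10⁷ mm⁴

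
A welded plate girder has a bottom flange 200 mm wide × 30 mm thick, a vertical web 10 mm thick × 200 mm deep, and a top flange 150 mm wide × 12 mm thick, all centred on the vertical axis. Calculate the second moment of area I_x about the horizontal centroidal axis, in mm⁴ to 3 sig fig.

Split into non-overlapping primitives; take the origin at the lower-left of the bounding box.
Bottom plate: 200 × 30, A = 6 000 mm², y = 15 mm, Ī = 450 000 mm⁴.
Web plate: 10 × 200, A = 2 000 mm², y = 130 mm, Ī = 6 666 667 mm⁴.
Top plate: 150 × 12, A = 1 800 mm², y = 236 mm, Ī = 21 600 mm⁴.
Centroid: ȳ = ΣA·y / ΣA = 79.061 mm.
Transfer each piece to the horizontal centroidal axis using Ī + A·d² with d = y − 79.061:
  bottom plate: d = -64.061 mm → contributes +25 073 043 mm⁴
  web plate: d = 50.939 mm → contributes +11 856 184 mm⁴
  top plate: d = 156.94 mm → contributes +44 355 203 mm⁴
Total I = 81 284 430 mm⁴.

I_x ≈ 8.13 × 10⁷ mm⁴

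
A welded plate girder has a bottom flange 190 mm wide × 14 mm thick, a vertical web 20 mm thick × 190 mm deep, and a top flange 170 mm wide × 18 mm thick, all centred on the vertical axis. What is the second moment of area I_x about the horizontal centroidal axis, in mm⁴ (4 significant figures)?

I_x ≈ 7.210 × 10⁷ mm⁴

Treat the section as a set of non-overlapping primitives; coordinates are from the bounding-box lower-left.
Bottom plate: 190 × 14, A = 2 660 mm², y = 7 mm, Ī = 43446.7 mm⁴.
Web plate: 20 × 190, A = 3 800 mm², y = 109 mm, Ī = 11 431 667 mm⁴.
Top plate: 170 × 18, A = 3 060 mm², y = 213 mm, Ī = 82 620 mm⁴.
Centroid: ȳ = ΣA·y / ΣA = 113.929 mm.
Transfer each piece to the horizontal centroidal axis using Ī + A·d² with d = y − 113.929:
  bottom plate: d = -106.929 mm → contributes +30 457 140 mm⁴
  web plate: d = -4.92857 mm → contributes +11 523 972 mm⁴
  top plate: d = 99.0714 mm → contributes +30 116 973 mm⁴
Total I = 72 098 085 mm⁴.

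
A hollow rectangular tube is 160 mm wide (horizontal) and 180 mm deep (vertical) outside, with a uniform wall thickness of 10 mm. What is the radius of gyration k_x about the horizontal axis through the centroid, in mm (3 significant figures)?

Decompose the section into non-overlapping parts with the origin at the bottom-left of its bounding rectangle.
Outer rectangle: 160 × 180, A = 28 800 mm², y = 90 mm, Ī = 77 760 000 mm⁴.
Inner void (subtracted): 140 × 160, A = 22 400 mm², y = 90 mm, Ī = 47 786 667 mm⁴.
By symmetry the centroid is at mid-height, ȳ = 90 mm.
All pieces are centred on the horizontal axis through the centroid, so I = ΣĪ (holes subtracted) = 29 973 333 mm⁴.
Radius of gyration: k = √(I/A) = √(29 973 333 / 6 400) = 68.435 mm.

k_x ≈ 68.4 mm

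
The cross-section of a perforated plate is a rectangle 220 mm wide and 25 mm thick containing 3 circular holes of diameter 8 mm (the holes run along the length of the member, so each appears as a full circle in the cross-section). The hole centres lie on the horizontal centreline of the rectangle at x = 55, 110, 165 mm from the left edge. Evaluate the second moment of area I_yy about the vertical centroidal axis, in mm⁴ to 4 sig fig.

Break the section into simple shapes (no overlaps), measuring from the bottom-left corner of the bounding box.
Plate: 220 × 25, A = 5 500 mm², x = 110 mm, Ī = 22 183 333 mm⁴.
Hole 1 (subtracted): ⌀8, A = 50.2655 mm², x = 55 mm, Ī = 201.062 mm⁴.
Hole 2 (subtracted): ⌀8, A = 50.2655 mm², x = 110 mm, Ī = 201.062 mm⁴.
Hole 3 (subtracted): ⌀8, A = 50.2655 mm², x = 165 mm, Ī = 201.062 mm⁴.
By symmetry the centroid is at mid-width, x̄ = 110 mm.
Transfer each piece to the vertical centroidal axis using Ī + A·d² with d = x − 110:
  plate: d = 0 mm → contributes +22 183 333 mm⁴
  hole 1: d = -55 mm → contributes −152 254 mm⁴
  hole 2: d = 0 mm → contributes −201.062 mm⁴
  hole 3: d = 55 mm → contributes −152 254 mm⁴
Total I = 21 878 624 mm⁴.

I_yy ≈ 2.188 × 10⁷ mm⁴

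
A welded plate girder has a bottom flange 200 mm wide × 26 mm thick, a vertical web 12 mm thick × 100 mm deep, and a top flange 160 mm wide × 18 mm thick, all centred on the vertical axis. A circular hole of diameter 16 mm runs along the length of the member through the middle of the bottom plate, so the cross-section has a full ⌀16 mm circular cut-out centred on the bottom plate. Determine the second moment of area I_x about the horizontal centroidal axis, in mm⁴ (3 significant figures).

I_x ≈ 2.89 × 10⁷ mm⁴

Split into non-overlapping primitives; take the origin at the lower-left of the bounding box.
Bottom plate: 200 × 26, A = 5 200 mm², y = 13 mm, Ī = 292 933 mm⁴.
Web plate: 12 × 100, A = 1 200 mm², y = 76 mm, Ī = 1 000 000 mm⁴.
Top plate: 160 × 18, A = 2 880 mm², y = 135 mm, Ī = 77 760 mm⁴.
Hole (subtracted): ⌀16, A = 201.06 mm², y = 13 mm, Ī = 3 217 mm⁴.
Centroid: ȳ = ΣA·y / ΣA = 60.028 mm.
Transfer each piece to the horizontal centroidal axis using Ī + A·d² with d = y − 60.028:
  bottom plate: d = -47.028 mm → contributes +11 793 192 mm⁴
  web plate: d = 15.972 mm → contributes +1 306 144 mm⁴
  top plate: d = 74.972 mm → contributes +16 265 871 mm⁴
  hole: d = -47.028 mm → contributes −447 883 mm⁴
Total I = 28 917 324 mm⁴.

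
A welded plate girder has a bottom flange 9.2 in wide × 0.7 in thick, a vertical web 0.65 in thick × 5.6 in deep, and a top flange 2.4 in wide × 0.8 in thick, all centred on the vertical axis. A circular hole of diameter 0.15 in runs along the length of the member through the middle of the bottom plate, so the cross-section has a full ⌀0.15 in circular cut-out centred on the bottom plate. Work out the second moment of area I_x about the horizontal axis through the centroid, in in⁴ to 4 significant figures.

Decompose the section into non-overlapping parts with the origin at the bottom-left of its bounding rectangle.
Bottom plate: 9.2 × 0.7, A = 6.44 in², y = 0.35 in, Ī = 0.262967 in⁴.
Web plate: 0.65 × 5.6, A = 3.64 in², y = 3.5 in, Ī = 9.51253 in⁴.
Top plate: 2.4 × 0.8, A = 1.92 in², y = 6.7 in, Ī = 0.1024 in⁴.
Hole (subtracted): ⌀0.15, A = 0.0176715 in², y = 0.35 in, Ī = 0.0000248505 in⁴.
Centroid: ȳ = ΣA·y / ΣA = 2.32441 in.
Transfer each piece to the horizontal axis through the centroid using Ī + A·d² with d = y − 2.32441:
  bottom plate: d = -1.97441 in → contributes +25.3679 in⁴
  web plate: d = 1.17559 in → contributes +14.5431 in⁴
  top plate: d = 4.37559 in → contributes +36.8624 in⁴
  hole: d = -1.97441 in → contributes −0.0689132 in⁴
Total I = 76.7044 in⁴.

I_x ≈ 76.70 in⁴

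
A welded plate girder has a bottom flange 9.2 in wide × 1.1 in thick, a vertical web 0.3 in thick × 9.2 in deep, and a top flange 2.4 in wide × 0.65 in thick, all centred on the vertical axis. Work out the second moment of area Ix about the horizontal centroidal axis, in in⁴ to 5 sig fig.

Ix ≈ 190.05 in⁴

Decompose the section into non-overlapping parts with the origin at the bottom-left of its bounding rectangle.
Bottom plate: 9.2 × 1.1, A = 10.12 in², y = 0.55 in, Ī = 1.020433 in⁴.
Web plate: 0.3 × 9.2, A = 2.76 in², y = 5.7 in, Ī = 19.4672 in⁴.
Top plate: 2.4 × 0.65, A = 1.56 in², y = 10.625 in, Ī = 0.054925 in⁴.
Centroid: ȳ = ΣA·y / ΣA = 2.622784 in.
Transfer each piece to the horizontal centroidal axis using Ī + A·d² with d = y − 2.622784:
  bottom plate: d = -2.072784 in → contributes +44.50034 in⁴
  web plate: d = 3.077216 in → contributes +45.60235 in⁴
  top plate: d = 8.002216 in → contributes +99.95025 in⁴
Total I = 190.0529 in⁴.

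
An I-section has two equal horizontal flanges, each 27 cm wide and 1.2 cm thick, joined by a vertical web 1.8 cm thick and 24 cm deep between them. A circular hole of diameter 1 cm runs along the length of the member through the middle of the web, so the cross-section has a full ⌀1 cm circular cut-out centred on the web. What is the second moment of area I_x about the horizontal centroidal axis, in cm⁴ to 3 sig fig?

I_x ≈ 1.24 × 10⁴ cm⁴

Treat the section as a set of non-overlapping primitives; coordinates are from the bounding-box lower-left.
Bottom flange: 27 × 1.2, A = 32.4 cm², y = 0.6 cm, Ī = 3.888 cm⁴.
Web: 1.8 × 24, A = 43.2 cm², y = 13.2 cm, Ī = 2073.6 cm⁴.
Top flange: 27 × 1.2, A = 32.4 cm², y = 25.8 cm, Ī = 3.888 cm⁴.
Hole (subtracted): ⌀1, A = 0.7854 cm², y = 13.2 cm, Ī = 0.049087 cm⁴.
By symmetry the centroid is at mid-height, ȳ = 13.2 cm.
Transfer each piece to the horizontal centroidal axis using Ī + A·d² with d = y − 13.2:
  bottom flange: d = -12.6 cm → contributes +5147.7 cm⁴
  web: d = 0 cm → contributes +2073.6 cm⁴
  top flange: d = 12.6 cm → contributes +5147.7 cm⁴
  hole: d = 0 cm → contributes −0.049087 cm⁴
Total I = 12 369 cm⁴.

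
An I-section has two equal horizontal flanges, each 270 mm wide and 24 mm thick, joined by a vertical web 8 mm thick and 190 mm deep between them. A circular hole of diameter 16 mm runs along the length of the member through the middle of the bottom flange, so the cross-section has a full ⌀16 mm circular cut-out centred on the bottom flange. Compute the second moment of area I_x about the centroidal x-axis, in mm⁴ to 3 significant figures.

Treat the section as a set of non-overlapping primitives; coordinates are from the bounding-box lower-left.
Bottom flange: 270 × 24, A = 6 480 mm², y = 12 mm, Ī = 311 040 mm⁴.
Web: 8 × 190, A = 1 520 mm², y = 119 mm, Ī = 4 572 667 mm⁴.
Top flange: 270 × 24, A = 6 480 mm², y = 226 mm, Ī = 311 040 mm⁴.
Hole (subtracted): ⌀16, A = 201.06 mm², y = 12 mm, Ī = 3 217 mm⁴.
Centroid: ȳ = ΣA·y / ΣA = 120.51 mm.
Transfer each piece to the centroidal x-axis using Ī + A·d² with d = y − 120.51:
  bottom flange: d = -108.51 mm → contributes +76 604 597 mm⁴
  web: d = -1.5067 mm → contributes +4 576 117 mm⁴
  top flange: d = 105.49 mm → contributes +72 425 943 mm⁴
  hole: d = -108.51 mm → contributes −2 370 459 mm⁴
Total I = 151 236 198 mm⁴.

I_x ≈ 1.51 × 10⁸ mm⁴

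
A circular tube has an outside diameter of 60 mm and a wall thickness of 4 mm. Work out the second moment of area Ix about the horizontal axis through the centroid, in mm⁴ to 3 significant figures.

Ix ≈ 2.77 × 10⁵ mm⁴

Decompose the section into non-overlapping parts with the origin at the bottom-left of its bounding rectangle.
Outer circle: ⌀60, A = 2827.4 mm², y = 30 mm, Ī = 636 173 mm⁴.
Bore (subtracted): ⌀52, A = 2123.7 mm², y = 30 mm, Ī = 358 908 mm⁴.
By symmetry the centroid is at mid-height, ȳ = 30 mm.
All pieces are centred on the horizontal axis through the centroid, so I = ΣĪ (holes subtracted) = 277 264 mm⁴.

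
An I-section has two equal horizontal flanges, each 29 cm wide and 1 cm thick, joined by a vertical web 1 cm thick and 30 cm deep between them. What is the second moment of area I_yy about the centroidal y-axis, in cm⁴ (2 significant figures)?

Decompose the section into non-overlapping parts with the origin at the bottom-left of its bounding rectangle.
Bottom flange: 29 × 1, A = 29 cm², x = 14.5 cm, Ī = 2 032 cm⁴.
Web: 1 × 30, A = 30 cm², x = 14.5 cm, Ī = 2.5 cm⁴.
Top flange: 29 × 1, A = 29 cm², x = 14.5 cm, Ī = 2 032 cm⁴.
By symmetry the centroid is at mid-width, x̄ = 14.5 cm.
All pieces are centred on the centroidal y-axis, so I = ΣĪ = 4 067 cm⁴.

I_yy ≈ 4100 cm⁴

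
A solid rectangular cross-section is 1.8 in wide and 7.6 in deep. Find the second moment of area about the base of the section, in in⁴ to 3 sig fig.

The section: 1.8 × 7.6, A = 13.68 in², y = 3.8 in, Ī = 65.846 in⁴.
Transfer it to the base of the section using Ī + A·d² with d = y − 0:
  the section: d = 3.8 in → contributes +263.39 in⁴
Total I = 263.39 in⁴.

I_base ≈ 263 in⁴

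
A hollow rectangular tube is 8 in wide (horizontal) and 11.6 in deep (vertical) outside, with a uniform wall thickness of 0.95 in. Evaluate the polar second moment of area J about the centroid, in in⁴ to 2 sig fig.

Decompose the section into non-overlapping parts with the origin at the bottom-left of its bounding rectangle.
Outer rectangle: 8 × 11.6, A = 92.8 in², y = 5.8 in, Ī = 1 041 in⁴.
Inner void (subtracted): 6.1 × 9.7, A = 59.17 in², y = 5.8 in, Ī = 463.9 in⁴.
By symmetry the centroid is at mid-height, ȳ = 5.8 in.
All pieces are centred on the centroidal x-axis, so I = ΣĪ (holes subtracted) = 576.7 in⁴.
Repeating about the centroidal y-axis gives I_y = 311.5 in⁴.
Polar second moment: J = I_x + I_y = 888.1 in⁴.

J ≈ 890 in⁴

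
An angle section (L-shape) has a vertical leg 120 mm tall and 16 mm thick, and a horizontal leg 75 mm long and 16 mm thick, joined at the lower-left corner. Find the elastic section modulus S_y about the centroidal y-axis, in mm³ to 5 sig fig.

Break the section into simple shapes (no overlaps), measuring from the bottom-left corner of the bounding box.
Vertical leg: 16 × 120, A = 1 920 mm², x = 8 mm, Ī = 40 960 mm⁴.
Horizontal leg (remainder): 59 × 16, A = 944 mm², x = 45.5 mm, Ī = 273838.7 mm⁴.
Centroid: x̄ = ΣA·x / ΣA = 20.36034 mm.
Transfer each piece to the centroidal y-axis using Ī + A·d² with d = x − 20.36034:
  vertical leg: d = -12.36034 mm → contributes +334293.5 mm⁴
  horizontal leg (remainder): d = 25.13966 mm → contributes +870449.3 mm⁴
Total I = 1 204 743 mm⁴.
Extreme fibre distance c = 54.63966 mm; S = I/c = 22048.87 mm³.

S_y ≈ 2.2049 × 10⁴ mm³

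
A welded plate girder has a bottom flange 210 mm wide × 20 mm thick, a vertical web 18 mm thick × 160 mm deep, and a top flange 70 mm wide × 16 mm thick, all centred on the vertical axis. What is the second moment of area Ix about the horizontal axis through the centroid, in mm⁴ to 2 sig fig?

Break the section into simple shapes (no overlaps), measuring from the bottom-left corner of the bounding box.
Bottom plate: 210 × 20, A = 4 200 mm², y = 10 mm, Ī = 140 000 mm⁴.
Web plate: 18 × 160, A = 2 880 mm², y = 100 mm, Ī = 6 144 000 mm⁴.
Top plate: 70 × 16, A = 1 120 mm², y = 188 mm, Ī = 23 893 mm⁴.
Centroid: ȳ = ΣA·y / ΣA = 65.92 mm.
Transfer each piece to the horizontal axis through the centroid using Ī + A·d² with d = y − 65.92:
  bottom plate: d = -55.92 mm → contributes +13 274 511 mm⁴
  web plate: d = 34.08 mm → contributes +9 488 583 mm⁴
  top plate: d = 122.1 mm → contributes +16 715 309 mm⁴
Total I = 39 478 403 mm⁴.

Ix ≈ 3.9 × 10⁷ mm⁴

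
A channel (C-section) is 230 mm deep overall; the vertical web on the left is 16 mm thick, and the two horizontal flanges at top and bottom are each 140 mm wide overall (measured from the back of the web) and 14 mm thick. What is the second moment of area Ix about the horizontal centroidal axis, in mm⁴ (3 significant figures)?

Ix ≈ 5.68 × 10⁷ mm⁴

Split into non-overlapping primitives; take the origin at the lower-left of the bounding box.
Web: 16 × 230, A = 3 680 mm², y = 115 mm, Ī = 16 222 667 mm⁴.
Top flange (beyond web): 124 × 14, A = 1 736 mm², y = 223 mm, Ī = 28 355 mm⁴.
Bottom flange (beyond web): 124 × 14, A = 1 736 mm², y = 7 mm, Ī = 28 355 mm⁴.
By symmetry the centroid is at mid-height, ȳ = 115 mm.
Transfer each piece to the horizontal centroidal axis using Ī + A·d² with d = y − 115:
  web: d = 0 mm → contributes +16 222 667 mm⁴
  top flange (beyond web): d = 108 mm → contributes +20 277 059 mm⁴
  bottom flange (beyond web): d = -108 mm → contributes +20 277 059 mm⁴
Total I = 56 776 784 mm⁴.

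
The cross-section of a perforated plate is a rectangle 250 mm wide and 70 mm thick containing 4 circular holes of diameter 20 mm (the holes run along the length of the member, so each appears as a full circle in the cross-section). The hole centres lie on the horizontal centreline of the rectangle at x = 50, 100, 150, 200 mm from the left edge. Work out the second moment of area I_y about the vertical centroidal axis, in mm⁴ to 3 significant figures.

I_y ≈ 8.72 × 10⁷ mm⁴

Break the section into simple shapes (no overlaps), measuring from the bottom-left corner of the bounding box.
Plate: 250 × 70, A = 17 500 mm², x = 125 mm, Ī = 91 145 833 mm⁴.
Hole 1 (subtracted): ⌀20, A = 314.16 mm², x = 50 mm, Ī = 7 854 mm⁴.
Hole 2 (subtracted): ⌀20, A = 314.16 mm², x = 100 mm, Ī = 7 854 mm⁴.
Hole 3 (subtracted): ⌀20, A = 314.16 mm², x = 150 mm, Ī = 7 854 mm⁴.
Hole 4 (subtracted): ⌀20, A = 314.16 mm², x = 200 mm, Ī = 7 854 mm⁴.
By symmetry the centroid is at mid-width, x̄ = 125 mm.
Transfer each piece to the vertical centroidal axis using Ī + A·d² with d = x − 125:
  plate: d = 0 mm → contributes +91 145 833 mm⁴
  hole 1: d = -75 mm → contributes −1 775 000 mm⁴
  hole 2: d = -25 mm → contributes −204 204 mm⁴
  hole 3: d = 25 mm → contributes −204 204 mm⁴
  hole 4: d = 75 mm → contributes −1 775 000 mm⁴
Total I = 87 187 427 mm⁴.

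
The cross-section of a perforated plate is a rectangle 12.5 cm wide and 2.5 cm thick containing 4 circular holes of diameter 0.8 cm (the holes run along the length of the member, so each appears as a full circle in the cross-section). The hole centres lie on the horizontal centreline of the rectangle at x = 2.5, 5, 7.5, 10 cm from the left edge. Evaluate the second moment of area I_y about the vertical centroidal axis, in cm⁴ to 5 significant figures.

I_y ≈ 391.11 cm⁴

Break the section into simple shapes (no overlaps), measuring from the bottom-left corner of the bounding box.
Plate: 12.5 × 2.5, A = 31.25 cm², x = 6.25 cm, Ī = 406.901 cm⁴.
Hole 1 (subtracted): ⌀0.8, A = 0.5026548 cm², x = 2.5 cm, Ī = 0.02010619 cm⁴.
Hole 2 (subtracted): ⌀0.8, A = 0.5026548 cm², x = 5 cm, Ī = 0.02010619 cm⁴.
Hole 3 (subtracted): ⌀0.8, A = 0.5026548 cm², x = 7.5 cm, Ī = 0.02010619 cm⁴.
Hole 4 (subtracted): ⌀0.8, A = 0.5026548 cm², x = 10 cm, Ī = 0.02010619 cm⁴.
By symmetry the centroid is at mid-width, x̄ = 6.25 cm.
Transfer each piece to the vertical centroidal axis using Ī + A·d² with d = x − 6.25:
  plate: d = 0 cm → contributes +406.901 cm⁴
  hole 1: d = -3.75 cm → contributes −7.08869 cm⁴
  hole 2: d = -1.25 cm → contributes −0.8055044 cm⁴
  hole 3: d = 1.25 cm → contributes −0.8055044 cm⁴
  hole 4: d = 3.75 cm → contributes −7.08869 cm⁴
Total I = 391.1127 cm⁴.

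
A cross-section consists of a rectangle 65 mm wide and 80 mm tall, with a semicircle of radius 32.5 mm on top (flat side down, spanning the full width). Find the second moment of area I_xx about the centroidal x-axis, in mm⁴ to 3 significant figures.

Treat the section as a set of non-overlapping primitives; coordinates are from the bounding-box lower-left.
Rectangular body: 65 × 80, A = 5 200 mm², y = 40 mm, Ī = 2 773 333 mm⁴.
Semicircular cap: semicircle r = 32.5, A = 1659.2 mm², y = 93.793 mm, Ī = 122 452 mm⁴.
Centroid: ȳ = ΣA·y / ΣA = 53.012 mm.
Transfer each piece to the centroidal x-axis using Ī + A·d² with d = y − 53.012:
  rectangular body: d = -13.012 mm → contributes +3 653 762 mm⁴
  semicircular cap: d = 40.781 mm → contributes +2 881 827 mm⁴
Total I = 6 535 588 mm⁴.

I_xx ≈ 6.54 × 10⁶ mm⁴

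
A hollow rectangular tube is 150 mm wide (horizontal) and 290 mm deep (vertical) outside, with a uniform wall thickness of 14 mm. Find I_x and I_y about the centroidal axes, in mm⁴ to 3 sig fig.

I_x ≈ 1.22 × 10⁸ mm⁴, I_y ≈ 4.19 × 10⁷ mm⁴

Break the section into simple shapes (no overlaps), measuring from the bottom-left corner of the bounding box.
Outer rectangle: 150 × 290, A = 43 500 mm², y = 145 mm, Ī = 304 862 500 mm⁴.
Inner void (subtracted): 122 × 262, A = 31 964 mm², y = 145 mm, Ī = 182 844 735 mm⁴.
By symmetry the centroid is at mid-height, ȳ = 145 mm.
All pieces are centred on the centroidal x-axis, so I = ΣĪ (holes subtracted) = 122 017 765 mm⁴.
Repeating about the centroidal y-axis gives I_y = 41 916 485 mm⁴.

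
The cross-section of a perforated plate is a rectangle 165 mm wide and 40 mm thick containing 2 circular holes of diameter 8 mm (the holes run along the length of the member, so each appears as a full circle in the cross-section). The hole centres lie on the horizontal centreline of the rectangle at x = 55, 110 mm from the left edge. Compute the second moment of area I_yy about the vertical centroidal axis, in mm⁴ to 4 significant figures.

Break the section into simple shapes (no overlaps), measuring from the bottom-left corner of the bounding box.
Plate: 165 × 40, A = 6 600 mm², x = 82.5 mm, Ī = 14 973 750 mm⁴.
Hole 1 (subtracted): ⌀8, A = 50.2655 mm², x = 55 mm, Ī = 201.062 mm⁴.
Hole 2 (subtracted): ⌀8, A = 50.2655 mm², x = 110 mm, Ī = 201.062 mm⁴.
By symmetry the centroid is at mid-width, x̄ = 82.5 mm.
Transfer each piece to the vertical centroidal axis using Ī + A·d² with d = x − 82.5:
  plate: d = 0 mm → contributes +14 973 750 mm⁴
  hole 1: d = -27.5 mm → contributes −38214.3 mm⁴
  hole 2: d = 27.5 mm → contributes −38214.3 mm⁴
Total I = 14 897 321 mm⁴.

I_yy ≈ 1.490 × 10⁷ mm⁴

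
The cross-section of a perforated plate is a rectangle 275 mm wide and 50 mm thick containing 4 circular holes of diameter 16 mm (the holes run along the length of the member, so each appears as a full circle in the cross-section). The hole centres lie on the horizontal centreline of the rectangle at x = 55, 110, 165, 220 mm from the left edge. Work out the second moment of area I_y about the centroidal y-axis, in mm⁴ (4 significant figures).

I_y ≈ 8.360 × 10⁷ mm⁴

Decompose the section into non-overlapping parts with the origin at the bottom-left of its bounding rectangle.
Plate: 275 × 50, A = 13 750 mm², x = 137.5 mm, Ī = 86 653 646 mm⁴.
Hole 1 (subtracted): ⌀16, A = 201.062 mm², x = 55 mm, Ī = 3216.99 mm⁴.
Hole 2 (subtracted): ⌀16, A = 201.062 mm², x = 110 mm, Ī = 3216.99 mm⁴.
Hole 3 (subtracted): ⌀16, A = 201.062 mm², x = 165 mm, Ī = 3216.99 mm⁴.
Hole 4 (subtracted): ⌀16, A = 201.062 mm², x = 220 mm, Ī = 3216.99 mm⁴.
By symmetry the centroid is at mid-width, x̄ = 137.5 mm.
Transfer each piece to the centroidal y-axis using Ī + A·d² with d = x − 137.5:
  plate: d = 0 mm → contributes +86 653 646 mm⁴
  hole 1: d = -82.5 mm → contributes −1 371 695 mm⁴
  hole 2: d = -27.5 mm → contributes −155 270 mm⁴
  hole 3: d = 27.5 mm → contributes −155 270 mm⁴
  hole 4: d = 82.5 mm → contributes −1 371 695 mm⁴
Total I = 83 599 716 mm⁴.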